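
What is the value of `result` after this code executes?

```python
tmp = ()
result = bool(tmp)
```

tmp = (); result = False

False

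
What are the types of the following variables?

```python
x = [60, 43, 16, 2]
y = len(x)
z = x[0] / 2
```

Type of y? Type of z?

len() returns int; int / int = float

int, float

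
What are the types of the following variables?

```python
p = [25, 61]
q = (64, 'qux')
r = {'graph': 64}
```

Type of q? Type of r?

q is assigned a tuple (parenthesized, comma-separated values); r is assigned a dict literal ({key: value})

tuple, dict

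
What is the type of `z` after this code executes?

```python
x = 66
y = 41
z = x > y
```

Comparison returns bool

bool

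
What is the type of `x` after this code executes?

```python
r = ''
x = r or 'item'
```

'or' returns first truthy value (str)

str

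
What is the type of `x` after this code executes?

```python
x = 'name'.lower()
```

str.lower() returns str

str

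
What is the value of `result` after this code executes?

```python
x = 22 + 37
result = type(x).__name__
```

x is int; result = 'int'

'int'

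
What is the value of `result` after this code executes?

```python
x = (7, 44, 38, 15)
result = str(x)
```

x = (7, 44, 38, 15); result = '(7, 44, 38, 15)'

'(7, 44, 38, 15)'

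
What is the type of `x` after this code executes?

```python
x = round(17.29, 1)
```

round() with decimal places returns float

float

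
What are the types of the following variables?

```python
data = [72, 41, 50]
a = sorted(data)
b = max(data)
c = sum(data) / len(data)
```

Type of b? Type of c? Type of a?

max of ints returns int; int / int = float; sorted() returns list

int, float, list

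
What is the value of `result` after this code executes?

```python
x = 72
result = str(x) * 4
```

x = 72; result = '72727272'

'72727272'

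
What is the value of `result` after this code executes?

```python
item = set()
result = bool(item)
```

item = set(); result = False

False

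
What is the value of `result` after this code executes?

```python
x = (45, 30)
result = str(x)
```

x = (45, 30); result = '(45, 30)'

'(45, 30)'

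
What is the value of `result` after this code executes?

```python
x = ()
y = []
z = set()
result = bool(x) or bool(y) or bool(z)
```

x = (); y = []; z = set(); result = False

False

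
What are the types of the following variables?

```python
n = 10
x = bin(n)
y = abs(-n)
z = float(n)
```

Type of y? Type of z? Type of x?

abs() of int returns int; float() returns float; bin() returns str

int, float, str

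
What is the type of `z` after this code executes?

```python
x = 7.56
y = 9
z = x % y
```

float % int = float

float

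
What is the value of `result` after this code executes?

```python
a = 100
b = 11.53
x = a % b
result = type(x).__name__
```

a is int; b is float; x is float; result = 'float'

'float'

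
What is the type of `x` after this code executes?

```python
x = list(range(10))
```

list(range()) returns list

list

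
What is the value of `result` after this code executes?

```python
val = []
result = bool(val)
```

val = []; result = False

False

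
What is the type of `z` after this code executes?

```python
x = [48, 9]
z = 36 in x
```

'in' operator returns bool

bool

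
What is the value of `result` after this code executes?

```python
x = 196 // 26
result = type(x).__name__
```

x is int; result = 'int'

'int'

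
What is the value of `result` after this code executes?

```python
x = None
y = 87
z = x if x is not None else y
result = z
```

x = None; y = 87; z = 87; result = 87

87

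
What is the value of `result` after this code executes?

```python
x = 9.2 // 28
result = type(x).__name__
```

x is float; result = 'float'

'float'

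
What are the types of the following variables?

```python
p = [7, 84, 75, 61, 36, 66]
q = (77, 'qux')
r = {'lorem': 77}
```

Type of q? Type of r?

q is assigned a tuple (parenthesized, comma-separated values); r is assigned a dict literal ({key: value})

tuple, dict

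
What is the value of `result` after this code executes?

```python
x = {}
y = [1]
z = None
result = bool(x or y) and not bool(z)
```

x = {}; y = [1]; z = None; result = True

True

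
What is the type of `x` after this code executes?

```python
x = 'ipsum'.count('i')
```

str.count() returns int

int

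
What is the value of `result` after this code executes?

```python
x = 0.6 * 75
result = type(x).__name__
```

x is float; result = 'float'

'float'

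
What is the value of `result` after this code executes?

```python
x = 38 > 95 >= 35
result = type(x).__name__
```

x is bool; result = 'bool'

'bool'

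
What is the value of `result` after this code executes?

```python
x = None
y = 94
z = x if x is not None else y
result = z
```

x = None; y = 94; z = 94; result = 94

94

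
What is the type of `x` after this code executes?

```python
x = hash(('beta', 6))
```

hash() returns int

int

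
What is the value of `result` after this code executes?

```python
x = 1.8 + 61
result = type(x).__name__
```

x is float; result = 'float'

'float'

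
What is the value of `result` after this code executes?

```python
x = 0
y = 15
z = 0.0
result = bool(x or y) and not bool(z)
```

x = 0; y = 15; z = 0.0; result = True

True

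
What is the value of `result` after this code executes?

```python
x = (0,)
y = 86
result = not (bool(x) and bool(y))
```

x = (0,); y = 86; result = False

False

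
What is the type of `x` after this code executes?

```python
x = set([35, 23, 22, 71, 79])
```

set() constructor returns set

set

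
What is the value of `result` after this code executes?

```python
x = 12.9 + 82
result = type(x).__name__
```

x is float; result = 'float'

'float'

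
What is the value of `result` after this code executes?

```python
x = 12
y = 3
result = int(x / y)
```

x = 12; y = 3; result = 4

4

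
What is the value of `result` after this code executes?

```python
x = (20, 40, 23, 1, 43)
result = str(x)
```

x = (20, 40, 23, 1, 43); result = '(20, 40, 23, 1, 43)'

'(20, 40, 23, 1, 43)'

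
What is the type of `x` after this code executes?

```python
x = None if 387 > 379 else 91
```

387 > 379 is True, so the if branch is taken

NoneType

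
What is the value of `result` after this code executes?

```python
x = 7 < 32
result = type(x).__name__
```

x is bool; result = 'bool'

'bool'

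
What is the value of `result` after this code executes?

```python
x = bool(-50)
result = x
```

x = True; result = True

True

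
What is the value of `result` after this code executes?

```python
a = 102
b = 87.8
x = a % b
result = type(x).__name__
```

a is int; b is float; x is float; result = 'float'

'float'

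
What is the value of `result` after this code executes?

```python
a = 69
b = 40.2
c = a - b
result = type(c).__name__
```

a is int; b is float; c is float; result = 'float'

'float'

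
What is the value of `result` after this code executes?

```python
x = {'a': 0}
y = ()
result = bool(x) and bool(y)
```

x = {'a': 0}; y = (); result = False

False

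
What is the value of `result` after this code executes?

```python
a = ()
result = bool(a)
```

a = (); result = False

False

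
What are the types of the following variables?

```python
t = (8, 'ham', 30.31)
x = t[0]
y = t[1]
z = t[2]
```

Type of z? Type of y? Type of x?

tuple[2] is float; tuple[1] is str; tuple[0] is int

float, str, int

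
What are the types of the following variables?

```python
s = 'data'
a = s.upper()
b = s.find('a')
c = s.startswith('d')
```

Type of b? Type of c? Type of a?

find() returns int; startswith() returns bool; upper() returns str

int, bool, str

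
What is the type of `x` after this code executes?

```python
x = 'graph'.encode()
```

str.encode() returns bytes

bytes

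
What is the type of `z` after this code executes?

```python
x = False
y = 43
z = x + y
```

bool + int = int (bool is subclass of int)

int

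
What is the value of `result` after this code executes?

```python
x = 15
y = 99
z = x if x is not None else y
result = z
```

x = 15; y = 99; z = 15; result = 15

15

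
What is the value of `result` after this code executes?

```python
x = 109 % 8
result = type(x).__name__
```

x is int; result = 'int'

'int'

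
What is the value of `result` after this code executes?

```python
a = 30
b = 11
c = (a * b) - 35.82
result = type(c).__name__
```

a is int; b is int; c is float; result = 'float'

'float'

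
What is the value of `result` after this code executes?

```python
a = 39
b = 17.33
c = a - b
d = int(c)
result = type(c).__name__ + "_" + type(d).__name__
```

a is int; b is float; c is float; d is int; result = 'float_int'

'float_int'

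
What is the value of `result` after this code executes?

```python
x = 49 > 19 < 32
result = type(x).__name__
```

x is bool; result = 'bool'

'bool'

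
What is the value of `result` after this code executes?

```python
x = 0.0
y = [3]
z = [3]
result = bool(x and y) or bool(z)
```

x = 0.0; y = [3]; z = [3]; result = True

True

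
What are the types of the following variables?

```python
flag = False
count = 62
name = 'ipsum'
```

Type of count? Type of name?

count is assigned a bare integer (no decimal point), so it is an int; name is assigned a quoted string literal, so it is a str

int, str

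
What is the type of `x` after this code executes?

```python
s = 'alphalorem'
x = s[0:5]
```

Slicing a str returns str

str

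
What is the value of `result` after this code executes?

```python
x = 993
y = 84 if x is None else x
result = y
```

x = 993; y = 993; result = 993

993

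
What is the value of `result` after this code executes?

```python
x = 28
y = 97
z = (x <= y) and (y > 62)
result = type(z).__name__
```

x is int; y is int; z is bool; result = 'bool'

'bool'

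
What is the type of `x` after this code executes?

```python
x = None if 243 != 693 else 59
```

243 != 693 is True, so the if branch is taken

NoneType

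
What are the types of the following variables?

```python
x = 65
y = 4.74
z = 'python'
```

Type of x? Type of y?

x is assigned a bare integer (no decimal point), so it is an int; y is assigned a number with a decimal point, so it is a float

int, float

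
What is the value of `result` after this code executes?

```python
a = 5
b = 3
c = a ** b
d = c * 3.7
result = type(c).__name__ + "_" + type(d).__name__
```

a is int; b is int; c is int; d is float; result = 'int_float'

'int_float'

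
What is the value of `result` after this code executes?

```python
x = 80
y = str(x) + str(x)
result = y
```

x = 80; y = '8080'; result = '8080'

'8080'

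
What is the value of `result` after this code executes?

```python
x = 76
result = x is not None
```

x = 76; result = True

True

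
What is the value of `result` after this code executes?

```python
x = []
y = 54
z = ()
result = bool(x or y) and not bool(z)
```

x = []; y = 54; z = (); result = True

True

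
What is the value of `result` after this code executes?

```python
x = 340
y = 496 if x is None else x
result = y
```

x = 340; y = 340; result = 340

340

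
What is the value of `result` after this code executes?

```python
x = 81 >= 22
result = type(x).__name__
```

x is bool; result = 'bool'

'bool'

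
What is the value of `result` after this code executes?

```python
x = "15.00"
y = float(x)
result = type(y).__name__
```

x is str; y is float; result = 'float'

'float'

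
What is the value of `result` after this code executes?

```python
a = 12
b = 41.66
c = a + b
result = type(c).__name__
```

a is int; b is float; c is float; result = 'float'

'float'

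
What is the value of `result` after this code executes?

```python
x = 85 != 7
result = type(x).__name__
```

x is bool; result = 'bool'

'bool'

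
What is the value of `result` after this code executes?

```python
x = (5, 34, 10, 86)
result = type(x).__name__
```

x is tuple; result = 'tuple'

'tuple'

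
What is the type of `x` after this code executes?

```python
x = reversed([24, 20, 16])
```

reversed() on a list returns list_reverseiterator

list_reverseiterator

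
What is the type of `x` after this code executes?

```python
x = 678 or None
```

'or' returns first truthy value

int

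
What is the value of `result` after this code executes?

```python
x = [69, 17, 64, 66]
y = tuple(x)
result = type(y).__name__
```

x is list; y is tuple; result = 'tuple'

'tuple'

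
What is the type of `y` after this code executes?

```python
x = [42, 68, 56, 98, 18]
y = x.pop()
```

list.pop() returns the popped element

int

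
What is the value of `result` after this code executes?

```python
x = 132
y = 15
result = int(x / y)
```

x = 132; y = 15; result = 8

8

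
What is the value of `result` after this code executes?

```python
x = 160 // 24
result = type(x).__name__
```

x is int; result = 'int'

'int'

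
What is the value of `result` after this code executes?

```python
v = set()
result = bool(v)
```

v = set(); result = False

False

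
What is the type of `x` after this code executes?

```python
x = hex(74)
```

hex() returns str representation

str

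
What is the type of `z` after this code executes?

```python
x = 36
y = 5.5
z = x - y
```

int - float = float

float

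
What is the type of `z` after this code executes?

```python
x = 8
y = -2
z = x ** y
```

int ** negative = float

float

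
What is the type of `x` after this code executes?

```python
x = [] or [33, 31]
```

'or' returns first truthy value (list)

list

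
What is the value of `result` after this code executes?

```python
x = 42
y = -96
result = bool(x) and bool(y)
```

x = 42; y = -96; result = True

True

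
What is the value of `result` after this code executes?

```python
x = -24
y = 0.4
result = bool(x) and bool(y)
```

x = -24; y = 0.4; result = True

True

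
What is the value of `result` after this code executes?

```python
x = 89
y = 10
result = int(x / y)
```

x = 89; y = 10; result = 8

8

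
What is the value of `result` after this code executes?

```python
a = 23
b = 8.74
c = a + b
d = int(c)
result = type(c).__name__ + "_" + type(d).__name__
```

a is int; b is float; c is float; d is int; result = 'float_int'

'float_int'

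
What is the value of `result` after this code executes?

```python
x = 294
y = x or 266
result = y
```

x = 294; y = 294; result = 294

294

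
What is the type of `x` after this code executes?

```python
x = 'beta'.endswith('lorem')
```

str.endswith() returns bool

bool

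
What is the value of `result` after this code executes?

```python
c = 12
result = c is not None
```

c = 12; result = True

True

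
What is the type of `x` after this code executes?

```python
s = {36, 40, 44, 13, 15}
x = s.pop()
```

Popping from set[int] returns int

int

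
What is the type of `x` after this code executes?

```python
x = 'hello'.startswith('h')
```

str.startswith() returns bool

bool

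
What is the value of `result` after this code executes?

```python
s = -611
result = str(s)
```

s = -611; result = '-611'

'-611'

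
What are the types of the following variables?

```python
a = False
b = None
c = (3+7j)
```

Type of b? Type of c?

b is assigned None, whose type is NoneType; c is assigned (3+7j), an int plus an imaginary literal (j suffix), which evaluates to complex

NoneType, complex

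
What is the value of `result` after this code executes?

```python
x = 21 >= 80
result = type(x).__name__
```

x is bool; result = 'bool'

'bool'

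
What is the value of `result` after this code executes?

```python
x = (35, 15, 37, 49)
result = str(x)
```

x = (35, 15, 37, 49); result = '(35, 15, 37, 49)'

'(35, 15, 37, 49)'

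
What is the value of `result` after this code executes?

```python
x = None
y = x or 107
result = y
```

x = None; y = 107; result = 107

107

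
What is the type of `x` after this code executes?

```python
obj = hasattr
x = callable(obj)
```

callable() returns bool

bool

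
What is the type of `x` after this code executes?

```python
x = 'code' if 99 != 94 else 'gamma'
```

Both branches of conditional are str

str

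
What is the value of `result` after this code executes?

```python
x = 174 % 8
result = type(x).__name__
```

x is int; result = 'int'

'int'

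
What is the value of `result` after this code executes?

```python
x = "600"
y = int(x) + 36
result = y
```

x = '600'; y = 636; result = 636

636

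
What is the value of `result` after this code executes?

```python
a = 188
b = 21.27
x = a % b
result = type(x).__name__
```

a is int; b is float; x is float; result = 'float'

'float'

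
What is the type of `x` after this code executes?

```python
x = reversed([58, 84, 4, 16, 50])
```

reversed() on a list returns list_reverseiterator

list_reverseiterator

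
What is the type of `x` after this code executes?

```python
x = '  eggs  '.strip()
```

str.strip() returns str

str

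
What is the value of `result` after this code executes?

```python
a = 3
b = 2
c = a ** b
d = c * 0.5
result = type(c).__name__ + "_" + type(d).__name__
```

a is int; b is int; c is int; d is float; result = 'int_float'

'int_float'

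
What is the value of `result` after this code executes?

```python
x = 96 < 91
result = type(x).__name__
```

x is bool; result = 'bool'

'bool'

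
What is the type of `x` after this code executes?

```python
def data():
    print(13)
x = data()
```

Function without return returns None

NoneType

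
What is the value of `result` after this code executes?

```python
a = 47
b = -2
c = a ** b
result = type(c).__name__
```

a is int; b is int; c is float; result = 'float'

'float'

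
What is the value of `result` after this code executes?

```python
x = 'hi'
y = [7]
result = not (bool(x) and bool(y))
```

x = 'hi'; y = [7]; result = False

False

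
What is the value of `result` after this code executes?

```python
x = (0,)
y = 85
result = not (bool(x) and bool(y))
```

x = (0,); y = 85; result = False

False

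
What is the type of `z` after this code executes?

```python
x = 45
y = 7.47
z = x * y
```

int * float = float

float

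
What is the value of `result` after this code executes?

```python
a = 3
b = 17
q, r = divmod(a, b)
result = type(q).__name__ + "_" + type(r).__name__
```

a is int; b is int; q is int; r is int; result = 'int_int'

'int_int'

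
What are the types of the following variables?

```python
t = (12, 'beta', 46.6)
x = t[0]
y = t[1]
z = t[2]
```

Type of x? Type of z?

tuple[0] is int; tuple[2] is float

int, float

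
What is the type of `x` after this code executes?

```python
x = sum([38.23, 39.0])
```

sum() of floats returns float

float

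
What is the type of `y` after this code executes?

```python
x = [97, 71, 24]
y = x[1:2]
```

Slicing a list returns a list

list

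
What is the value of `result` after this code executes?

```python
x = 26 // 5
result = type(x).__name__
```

x is int; result = 'int'

'int'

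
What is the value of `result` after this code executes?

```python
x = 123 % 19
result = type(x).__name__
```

x is int; result = 'int'

'int'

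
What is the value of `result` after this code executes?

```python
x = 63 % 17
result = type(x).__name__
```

x is int; result = 'int'

'int'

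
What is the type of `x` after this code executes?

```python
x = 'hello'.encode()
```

str.encode() returns bytes

bytes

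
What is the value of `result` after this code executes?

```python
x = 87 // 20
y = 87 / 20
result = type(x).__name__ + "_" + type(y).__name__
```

x is int; y is float; result = 'int_float'

'int_float'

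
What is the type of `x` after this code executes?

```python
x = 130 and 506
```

'and' with truthy values returns last operand (int)

int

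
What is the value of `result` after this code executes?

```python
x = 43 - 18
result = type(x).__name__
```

x is int; result = 'int'

'int'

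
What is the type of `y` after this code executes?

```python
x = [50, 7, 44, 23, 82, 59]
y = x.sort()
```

list.sort() returns None (mutates in place)

NoneType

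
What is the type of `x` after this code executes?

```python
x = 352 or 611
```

'or' returns first truthy value (int)

int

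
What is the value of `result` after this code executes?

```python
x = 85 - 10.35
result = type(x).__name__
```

x is float; result = 'float'

'float'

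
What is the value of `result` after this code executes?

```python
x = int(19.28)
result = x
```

x = 19; result = 19

19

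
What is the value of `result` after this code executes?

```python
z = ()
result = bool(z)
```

z = (); result = False

False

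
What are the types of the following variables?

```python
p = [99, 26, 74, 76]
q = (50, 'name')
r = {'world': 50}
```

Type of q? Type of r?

q is assigned a tuple (parenthesized, comma-separated values); r is assigned a dict literal ({key: value})

tuple, dict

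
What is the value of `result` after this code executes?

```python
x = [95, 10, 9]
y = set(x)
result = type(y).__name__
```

x is list; y is set; result = 'set'

'set'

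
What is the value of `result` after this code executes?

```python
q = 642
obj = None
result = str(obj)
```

q = 642; obj = None; result = 'None'

'None'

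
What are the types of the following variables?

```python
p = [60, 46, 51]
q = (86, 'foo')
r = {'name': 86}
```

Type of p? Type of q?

p is assigned a list literal (square brackets); q is assigned a tuple (parenthesized, comma-separated values)

list, tuple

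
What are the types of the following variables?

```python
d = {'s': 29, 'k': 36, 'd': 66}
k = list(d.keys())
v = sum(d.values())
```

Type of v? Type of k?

sum of ints is int; list() converts to list

int, list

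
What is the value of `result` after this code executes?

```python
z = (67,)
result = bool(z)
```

z = (67,); result = True

True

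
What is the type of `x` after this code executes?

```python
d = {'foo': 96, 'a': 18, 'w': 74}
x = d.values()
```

.values() returns dict_values view

dict_values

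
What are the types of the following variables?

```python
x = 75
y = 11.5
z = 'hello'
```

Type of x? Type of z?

x is assigned a bare integer (no decimal point), so it is an int; z is assigned a quoted string literal, so it is a str

int, str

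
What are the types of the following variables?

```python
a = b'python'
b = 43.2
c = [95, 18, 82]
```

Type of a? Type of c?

a is assigned a bytes literal (b'...' prefix); c is assigned a list literal (square brackets)

bytes, list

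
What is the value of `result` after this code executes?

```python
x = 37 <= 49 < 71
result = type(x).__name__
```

x is bool; result = 'bool'

'bool'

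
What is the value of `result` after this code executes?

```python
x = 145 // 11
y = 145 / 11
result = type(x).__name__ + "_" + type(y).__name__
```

x is int; y is float; result = 'int_float'

'int_float'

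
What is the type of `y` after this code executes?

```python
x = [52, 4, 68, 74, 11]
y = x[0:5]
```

Slicing a list returns a list

list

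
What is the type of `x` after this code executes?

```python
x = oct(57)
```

oct() returns str representation

str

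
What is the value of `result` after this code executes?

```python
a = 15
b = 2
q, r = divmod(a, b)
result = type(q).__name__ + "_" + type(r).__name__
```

a is int; b is int; q is int; r is int; result = 'int_int'

'int_int'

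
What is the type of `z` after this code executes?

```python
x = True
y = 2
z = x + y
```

bool + int = int (bool is subclass of int)

int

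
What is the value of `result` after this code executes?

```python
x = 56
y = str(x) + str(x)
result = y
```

x = 56; y = '5656'; result = '5656'

'5656'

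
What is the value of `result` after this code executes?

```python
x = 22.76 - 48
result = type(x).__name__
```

x is float; result = 'float'

'float'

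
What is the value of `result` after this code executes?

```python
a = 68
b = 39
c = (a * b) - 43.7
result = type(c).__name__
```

a is int; b is int; c is float; result = 'float'

'float'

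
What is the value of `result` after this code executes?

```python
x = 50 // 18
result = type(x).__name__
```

x is int; result = 'int'

'int'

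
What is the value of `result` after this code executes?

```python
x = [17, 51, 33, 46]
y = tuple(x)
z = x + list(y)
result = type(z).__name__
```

x is list; y is tuple; z is list; result = 'list'

'list'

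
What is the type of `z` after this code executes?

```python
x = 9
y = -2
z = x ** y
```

int ** negative = float

float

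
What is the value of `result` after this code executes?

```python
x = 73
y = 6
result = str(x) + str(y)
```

x = 73; y = 6; result = '736'

'736'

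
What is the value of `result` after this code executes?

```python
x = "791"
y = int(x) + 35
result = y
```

x = '791'; y = 826; result = 826

826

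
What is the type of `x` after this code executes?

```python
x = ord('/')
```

ord() returns int (code point)

int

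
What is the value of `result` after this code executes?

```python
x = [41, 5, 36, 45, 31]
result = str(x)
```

x = [41, 5, 36, 45, 31]; result = '[41, 5, 36, 45, 31]'

'[41, 5, 36, 45, 31]'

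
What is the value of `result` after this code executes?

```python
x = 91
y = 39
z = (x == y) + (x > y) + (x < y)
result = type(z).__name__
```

x is int; y is int; z is int; result = 'int'

'int'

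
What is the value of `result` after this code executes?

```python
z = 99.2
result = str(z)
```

z = 99.2; result = '99.2'

'99.2'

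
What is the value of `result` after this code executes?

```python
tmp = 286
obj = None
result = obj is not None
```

tmp = 286; obj = None; result = False

False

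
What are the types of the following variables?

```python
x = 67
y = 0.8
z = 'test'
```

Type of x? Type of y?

x is assigned a bare integer (no decimal point), so it is an int; y is assigned a number with a decimal point, so it is a float

int, float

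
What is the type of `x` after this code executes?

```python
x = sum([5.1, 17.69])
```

sum() of floats returns float

float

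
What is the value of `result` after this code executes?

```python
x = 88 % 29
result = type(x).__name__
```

x is int; result = 'int'

'int'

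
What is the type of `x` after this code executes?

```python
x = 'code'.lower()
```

str.lower() returns str

str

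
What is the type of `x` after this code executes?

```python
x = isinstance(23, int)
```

isinstance() returns bool

bool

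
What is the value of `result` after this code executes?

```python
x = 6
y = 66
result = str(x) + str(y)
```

x = 6; y = 66; result = '666'

'666'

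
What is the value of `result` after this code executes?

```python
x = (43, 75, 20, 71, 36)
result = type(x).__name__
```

x is tuple; result = 'tuple'

'tuple'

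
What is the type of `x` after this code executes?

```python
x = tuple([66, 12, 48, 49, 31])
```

tuple() constructor returns tuple

tuple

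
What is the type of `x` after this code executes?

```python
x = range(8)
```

range() returns a range object

range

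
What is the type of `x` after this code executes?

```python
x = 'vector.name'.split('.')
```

str.split() returns list

list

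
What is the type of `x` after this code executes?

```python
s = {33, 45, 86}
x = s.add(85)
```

set.add() returns None (mutates in place)

NoneType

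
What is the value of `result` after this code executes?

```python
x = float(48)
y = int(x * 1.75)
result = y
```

x = 48.0; y = 84; result = 84

84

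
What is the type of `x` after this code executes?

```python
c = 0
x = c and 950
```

'and' returns first falsy value (0 is int)

int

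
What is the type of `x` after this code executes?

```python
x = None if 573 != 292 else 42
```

573 != 292 is True, so the if branch is taken

NoneType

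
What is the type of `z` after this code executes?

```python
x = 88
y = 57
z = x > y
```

Comparison returns bool

bool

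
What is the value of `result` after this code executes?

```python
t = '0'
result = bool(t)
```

t = '0'; result = True

True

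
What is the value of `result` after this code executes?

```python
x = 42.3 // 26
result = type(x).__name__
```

x is float; result = 'float'

'float'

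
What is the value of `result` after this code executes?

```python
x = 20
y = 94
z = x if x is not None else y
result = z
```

x = 20; y = 94; z = 20; result = 20

20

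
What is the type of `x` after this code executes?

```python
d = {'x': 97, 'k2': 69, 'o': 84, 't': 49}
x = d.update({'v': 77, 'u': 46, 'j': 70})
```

dict.update() returns None

NoneType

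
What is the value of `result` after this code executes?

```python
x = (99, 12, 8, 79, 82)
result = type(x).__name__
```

x is tuple; result = 'tuple'

'tuple'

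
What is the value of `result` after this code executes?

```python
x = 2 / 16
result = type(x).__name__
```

x is float; result = 'float'

'float'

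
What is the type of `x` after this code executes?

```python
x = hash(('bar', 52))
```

hash() returns int

int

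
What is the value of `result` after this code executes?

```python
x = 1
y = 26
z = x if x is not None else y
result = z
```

x = 1; y = 26; z = 1; result = 1

1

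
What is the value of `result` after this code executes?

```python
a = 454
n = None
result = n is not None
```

a = 454; n = None; result = False

False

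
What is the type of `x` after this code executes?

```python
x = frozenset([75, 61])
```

frozenset() returns frozenset

frozenset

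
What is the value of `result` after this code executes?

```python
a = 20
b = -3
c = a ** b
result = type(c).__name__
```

a is int; b is int; c is float; result = 'float'

'float'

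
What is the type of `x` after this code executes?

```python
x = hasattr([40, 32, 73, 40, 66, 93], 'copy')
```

hasattr() returns bool

bool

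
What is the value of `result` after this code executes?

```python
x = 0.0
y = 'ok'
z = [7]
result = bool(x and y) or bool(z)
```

x = 0.0; y = 'ok'; z = [7]; result = True

True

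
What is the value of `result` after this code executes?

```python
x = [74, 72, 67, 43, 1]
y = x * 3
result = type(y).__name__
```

x is list; y is list; result = 'list'

'list'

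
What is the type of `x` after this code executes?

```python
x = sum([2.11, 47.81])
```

sum() of floats returns float

float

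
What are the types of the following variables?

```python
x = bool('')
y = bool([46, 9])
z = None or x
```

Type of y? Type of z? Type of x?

bool() returns bool; None or bool returns the bool; bool() returns bool

bool, bool, bool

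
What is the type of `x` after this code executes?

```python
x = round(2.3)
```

round() with no decimal places returns int

int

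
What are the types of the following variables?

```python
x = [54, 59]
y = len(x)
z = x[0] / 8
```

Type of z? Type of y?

int / int = float; len() returns int

float, int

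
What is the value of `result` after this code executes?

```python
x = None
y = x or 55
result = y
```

x = None; y = 55; result = 55

55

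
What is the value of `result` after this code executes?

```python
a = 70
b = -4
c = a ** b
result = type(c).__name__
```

a is int; b is int; c is float; result = 'float'

'float'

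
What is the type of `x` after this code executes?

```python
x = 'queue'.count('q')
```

str.count() returns int

int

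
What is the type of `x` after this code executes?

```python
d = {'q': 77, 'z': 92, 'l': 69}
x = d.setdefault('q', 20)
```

dict.setdefault() returns the (existing or default) value

int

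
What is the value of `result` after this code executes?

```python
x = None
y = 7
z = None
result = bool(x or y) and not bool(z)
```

x = None; y = 7; z = None; result = True

True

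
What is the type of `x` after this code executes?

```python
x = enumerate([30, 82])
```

enumerate() returns an enumerate object

enumerate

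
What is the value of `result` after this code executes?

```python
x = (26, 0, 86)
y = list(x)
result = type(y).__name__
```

x is tuple; y is list; result = 'list'

'list'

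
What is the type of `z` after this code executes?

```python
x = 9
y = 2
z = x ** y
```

positive int ** positive int = int

int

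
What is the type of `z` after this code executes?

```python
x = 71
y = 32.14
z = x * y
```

int * float = float

float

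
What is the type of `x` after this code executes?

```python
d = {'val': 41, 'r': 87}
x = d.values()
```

.values() returns dict_values view

dict_values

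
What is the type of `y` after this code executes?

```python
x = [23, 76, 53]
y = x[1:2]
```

Slicing a list returns a list

list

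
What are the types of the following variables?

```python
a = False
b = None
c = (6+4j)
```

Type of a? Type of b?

a is assigned the constant False, which has type bool; b is assigned None, whose type is NoneType

bool, NoneType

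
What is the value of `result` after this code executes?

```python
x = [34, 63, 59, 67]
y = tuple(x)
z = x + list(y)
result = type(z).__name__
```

x is list; y is tuple; z is list; result = 'list'

'list'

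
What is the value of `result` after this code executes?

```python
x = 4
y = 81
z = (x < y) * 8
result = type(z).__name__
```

x is int; y is int; z is int; result = 'int'

'int'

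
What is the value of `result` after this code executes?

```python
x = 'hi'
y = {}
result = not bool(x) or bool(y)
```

x = 'hi'; y = {}; result = False

False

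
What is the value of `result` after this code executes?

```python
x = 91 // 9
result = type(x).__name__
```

x is int; result = 'int'

'int'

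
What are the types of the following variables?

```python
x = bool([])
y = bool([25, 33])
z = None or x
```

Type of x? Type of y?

bool() returns bool; bool() returns bool

bool, bool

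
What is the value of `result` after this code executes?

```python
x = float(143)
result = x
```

x = 143.0; result = 143.0

143.0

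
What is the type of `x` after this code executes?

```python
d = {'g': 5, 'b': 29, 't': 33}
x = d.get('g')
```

dict.get() returns value type when found

int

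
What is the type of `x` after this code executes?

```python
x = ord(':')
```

ord() returns int (code point)

int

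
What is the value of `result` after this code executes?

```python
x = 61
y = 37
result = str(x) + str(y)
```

x = 61; y = 37; result = '6137'

'6137'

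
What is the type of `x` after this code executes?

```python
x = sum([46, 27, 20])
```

sum() of ints returns int

int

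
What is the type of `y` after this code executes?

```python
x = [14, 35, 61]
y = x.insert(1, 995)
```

list.insert() returns None

NoneType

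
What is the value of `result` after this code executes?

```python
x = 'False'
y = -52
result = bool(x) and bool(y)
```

x = 'False'; y = -52; result = True

True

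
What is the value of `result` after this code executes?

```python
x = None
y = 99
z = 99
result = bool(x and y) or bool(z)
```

x = None; y = 99; z = 99; result = True

True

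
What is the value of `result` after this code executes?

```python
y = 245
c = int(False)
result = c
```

y = 245; c = 0; result = 0

0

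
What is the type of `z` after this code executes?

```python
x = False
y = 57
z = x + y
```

bool + int = int (bool is subclass of int)

int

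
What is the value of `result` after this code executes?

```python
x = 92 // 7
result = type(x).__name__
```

x is int; result = 'int'

'int'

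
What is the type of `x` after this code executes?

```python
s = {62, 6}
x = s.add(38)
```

set.add() returns None (mutates in place)

NoneType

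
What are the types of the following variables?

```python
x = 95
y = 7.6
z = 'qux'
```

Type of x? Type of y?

x is assigned a bare integer (no decimal point), so it is an int; y is assigned a number with a decimal point, so it is a float

int, float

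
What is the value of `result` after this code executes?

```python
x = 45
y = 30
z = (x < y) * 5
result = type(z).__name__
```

x is int; y is int; z is int; result = 'int'

'int'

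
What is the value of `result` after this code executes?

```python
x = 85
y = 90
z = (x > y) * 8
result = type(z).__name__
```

x is int; y is int; z is int; result = 'int'

'int'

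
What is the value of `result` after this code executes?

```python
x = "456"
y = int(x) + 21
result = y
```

x = '456'; y = 477; result = 477

477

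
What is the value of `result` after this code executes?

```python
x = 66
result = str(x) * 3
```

x = 66; result = '666666'

'666666'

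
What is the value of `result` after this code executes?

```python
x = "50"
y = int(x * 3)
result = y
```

x = '50'; y = 505050; result = 505050

505050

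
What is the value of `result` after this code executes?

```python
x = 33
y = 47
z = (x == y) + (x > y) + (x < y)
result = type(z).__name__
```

x is int; y is int; z is int; result = 'int'

'int'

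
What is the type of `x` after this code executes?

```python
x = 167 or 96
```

'or' returns first truthy value (int)

int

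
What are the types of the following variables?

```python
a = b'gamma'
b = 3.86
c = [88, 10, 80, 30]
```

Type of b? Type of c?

b is assigned a number with a decimal point, so it is a float; c is assigned a list literal (square brackets)

float, list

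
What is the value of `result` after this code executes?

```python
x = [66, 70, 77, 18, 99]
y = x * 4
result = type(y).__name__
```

x is list; y is list; result = 'list'

'list'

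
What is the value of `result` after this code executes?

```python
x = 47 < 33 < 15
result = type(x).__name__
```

x is bool; result = 'bool'

'bool'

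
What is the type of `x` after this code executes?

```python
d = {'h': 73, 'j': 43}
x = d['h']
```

Accessing dict[str, int] with str key returns int

int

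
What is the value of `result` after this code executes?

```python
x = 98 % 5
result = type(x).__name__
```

x is int; result = 'int'

'int'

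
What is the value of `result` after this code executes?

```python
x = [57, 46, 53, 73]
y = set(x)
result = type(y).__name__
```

x is list; y is set; result = 'set'

'set'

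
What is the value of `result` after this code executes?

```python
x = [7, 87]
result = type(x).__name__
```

x is list; result = 'list'

'list'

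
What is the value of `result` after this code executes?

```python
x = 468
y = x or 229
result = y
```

x = 468; y = 468; result = 468

468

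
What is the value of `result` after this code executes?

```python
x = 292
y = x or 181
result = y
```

x = 292; y = 292; result = 292

292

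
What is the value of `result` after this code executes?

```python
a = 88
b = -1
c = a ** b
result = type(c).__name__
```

a is int; b is int; c is float; result = 'float'

'float'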